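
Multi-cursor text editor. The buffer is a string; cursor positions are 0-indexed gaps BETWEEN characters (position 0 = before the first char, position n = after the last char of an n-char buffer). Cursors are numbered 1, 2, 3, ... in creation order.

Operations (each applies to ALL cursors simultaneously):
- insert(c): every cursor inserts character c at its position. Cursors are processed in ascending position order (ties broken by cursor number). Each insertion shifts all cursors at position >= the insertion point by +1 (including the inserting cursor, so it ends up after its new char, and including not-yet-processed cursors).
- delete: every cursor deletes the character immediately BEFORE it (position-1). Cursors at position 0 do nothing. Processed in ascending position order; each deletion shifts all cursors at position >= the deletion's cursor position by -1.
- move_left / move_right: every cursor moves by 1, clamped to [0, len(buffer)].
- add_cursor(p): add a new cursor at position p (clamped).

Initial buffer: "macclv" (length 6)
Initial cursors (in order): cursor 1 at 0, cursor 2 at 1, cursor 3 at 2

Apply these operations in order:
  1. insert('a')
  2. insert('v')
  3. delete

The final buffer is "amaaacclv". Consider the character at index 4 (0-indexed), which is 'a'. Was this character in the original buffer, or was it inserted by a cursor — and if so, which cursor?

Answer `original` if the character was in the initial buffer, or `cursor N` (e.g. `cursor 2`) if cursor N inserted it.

After op 1 (insert('a')): buffer="amaaacclv" (len 9), cursors c1@1 c2@3 c3@5, authorship 1.2.3....
After op 2 (insert('v')): buffer="avmavaavcclv" (len 12), cursors c1@2 c2@5 c3@8, authorship 11.22.33....
After op 3 (delete): buffer="amaaacclv" (len 9), cursors c1@1 c2@3 c3@5, authorship 1.2.3....
Authorship (.=original, N=cursor N): 1 . 2 . 3 . . . .
Index 4: author = 3

Answer: cursor 3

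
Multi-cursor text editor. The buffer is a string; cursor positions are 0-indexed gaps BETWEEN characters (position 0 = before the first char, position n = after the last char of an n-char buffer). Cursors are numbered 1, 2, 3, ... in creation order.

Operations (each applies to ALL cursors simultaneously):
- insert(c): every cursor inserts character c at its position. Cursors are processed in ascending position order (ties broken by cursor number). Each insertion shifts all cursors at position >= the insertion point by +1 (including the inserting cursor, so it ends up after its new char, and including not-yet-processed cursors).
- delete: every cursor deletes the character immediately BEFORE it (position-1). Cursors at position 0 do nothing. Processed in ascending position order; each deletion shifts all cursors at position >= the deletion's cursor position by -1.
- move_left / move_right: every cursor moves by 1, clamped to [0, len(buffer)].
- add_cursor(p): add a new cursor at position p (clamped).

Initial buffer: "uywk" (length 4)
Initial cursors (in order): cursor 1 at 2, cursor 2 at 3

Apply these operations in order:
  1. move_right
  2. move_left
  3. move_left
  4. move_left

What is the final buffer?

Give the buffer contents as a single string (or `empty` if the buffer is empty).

After op 1 (move_right): buffer="uywk" (len 4), cursors c1@3 c2@4, authorship ....
After op 2 (move_left): buffer="uywk" (len 4), cursors c1@2 c2@3, authorship ....
After op 3 (move_left): buffer="uywk" (len 4), cursors c1@1 c2@2, authorship ....
After op 4 (move_left): buffer="uywk" (len 4), cursors c1@0 c2@1, authorship ....

Answer: uywk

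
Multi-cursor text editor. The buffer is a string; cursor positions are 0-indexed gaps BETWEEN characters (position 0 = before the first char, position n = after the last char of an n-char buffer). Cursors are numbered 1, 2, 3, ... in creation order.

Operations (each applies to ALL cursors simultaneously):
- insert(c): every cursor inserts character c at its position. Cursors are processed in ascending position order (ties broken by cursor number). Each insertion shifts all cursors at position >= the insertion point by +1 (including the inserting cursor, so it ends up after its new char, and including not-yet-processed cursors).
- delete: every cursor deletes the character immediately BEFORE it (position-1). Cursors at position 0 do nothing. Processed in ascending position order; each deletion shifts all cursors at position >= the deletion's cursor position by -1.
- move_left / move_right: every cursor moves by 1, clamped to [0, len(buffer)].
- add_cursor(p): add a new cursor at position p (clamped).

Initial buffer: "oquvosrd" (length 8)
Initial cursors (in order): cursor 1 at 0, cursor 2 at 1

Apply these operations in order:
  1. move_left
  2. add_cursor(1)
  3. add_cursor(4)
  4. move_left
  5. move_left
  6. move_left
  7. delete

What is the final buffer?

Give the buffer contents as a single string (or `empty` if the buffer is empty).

Answer: quvosrd

Derivation:
After op 1 (move_left): buffer="oquvosrd" (len 8), cursors c1@0 c2@0, authorship ........
After op 2 (add_cursor(1)): buffer="oquvosrd" (len 8), cursors c1@0 c2@0 c3@1, authorship ........
After op 3 (add_cursor(4)): buffer="oquvosrd" (len 8), cursors c1@0 c2@0 c3@1 c4@4, authorship ........
After op 4 (move_left): buffer="oquvosrd" (len 8), cursors c1@0 c2@0 c3@0 c4@3, authorship ........
After op 5 (move_left): buffer="oquvosrd" (len 8), cursors c1@0 c2@0 c3@0 c4@2, authorship ........
After op 6 (move_left): buffer="oquvosrd" (len 8), cursors c1@0 c2@0 c3@0 c4@1, authorship ........
After op 7 (delete): buffer="quvosrd" (len 7), cursors c1@0 c2@0 c3@0 c4@0, authorship .......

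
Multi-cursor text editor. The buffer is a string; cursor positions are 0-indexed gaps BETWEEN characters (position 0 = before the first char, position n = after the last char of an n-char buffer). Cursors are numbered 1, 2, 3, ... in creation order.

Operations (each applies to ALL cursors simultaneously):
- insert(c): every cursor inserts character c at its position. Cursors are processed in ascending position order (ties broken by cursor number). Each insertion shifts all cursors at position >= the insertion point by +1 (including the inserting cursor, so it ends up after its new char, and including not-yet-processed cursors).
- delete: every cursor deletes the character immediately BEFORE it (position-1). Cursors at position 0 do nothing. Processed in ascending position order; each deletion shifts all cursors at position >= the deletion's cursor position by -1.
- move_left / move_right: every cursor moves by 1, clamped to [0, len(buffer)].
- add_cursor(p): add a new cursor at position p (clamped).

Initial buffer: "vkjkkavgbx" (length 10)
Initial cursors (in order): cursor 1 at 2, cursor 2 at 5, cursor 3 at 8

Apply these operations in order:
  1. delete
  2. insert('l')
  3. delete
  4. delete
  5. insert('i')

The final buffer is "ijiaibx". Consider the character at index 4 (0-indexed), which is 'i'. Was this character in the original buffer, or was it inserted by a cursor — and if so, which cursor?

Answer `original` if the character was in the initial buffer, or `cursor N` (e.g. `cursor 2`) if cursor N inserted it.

Answer: cursor 3

Derivation:
After op 1 (delete): buffer="vjkavbx" (len 7), cursors c1@1 c2@3 c3@5, authorship .......
After op 2 (insert('l')): buffer="vljklavlbx" (len 10), cursors c1@2 c2@5 c3@8, authorship .1..2..3..
After op 3 (delete): buffer="vjkavbx" (len 7), cursors c1@1 c2@3 c3@5, authorship .......
After op 4 (delete): buffer="jabx" (len 4), cursors c1@0 c2@1 c3@2, authorship ....
After op 5 (insert('i')): buffer="ijiaibx" (len 7), cursors c1@1 c2@3 c3@5, authorship 1.2.3..
Authorship (.=original, N=cursor N): 1 . 2 . 3 . .
Index 4: author = 3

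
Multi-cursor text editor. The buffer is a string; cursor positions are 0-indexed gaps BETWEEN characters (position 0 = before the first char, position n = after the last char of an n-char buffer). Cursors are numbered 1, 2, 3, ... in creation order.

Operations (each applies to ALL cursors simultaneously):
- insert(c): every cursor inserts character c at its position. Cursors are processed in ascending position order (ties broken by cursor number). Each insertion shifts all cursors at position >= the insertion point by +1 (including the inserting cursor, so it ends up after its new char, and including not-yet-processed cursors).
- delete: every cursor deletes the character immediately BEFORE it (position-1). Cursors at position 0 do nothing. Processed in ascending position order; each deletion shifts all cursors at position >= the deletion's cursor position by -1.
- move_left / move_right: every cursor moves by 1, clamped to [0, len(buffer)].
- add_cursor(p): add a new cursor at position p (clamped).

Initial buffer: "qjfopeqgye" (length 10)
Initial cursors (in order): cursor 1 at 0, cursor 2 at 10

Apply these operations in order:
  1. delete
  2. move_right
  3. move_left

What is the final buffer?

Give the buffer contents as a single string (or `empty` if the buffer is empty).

Answer: qjfopeqgy

Derivation:
After op 1 (delete): buffer="qjfopeqgy" (len 9), cursors c1@0 c2@9, authorship .........
After op 2 (move_right): buffer="qjfopeqgy" (len 9), cursors c1@1 c2@9, authorship .........
After op 3 (move_left): buffer="qjfopeqgy" (len 9), cursors c1@0 c2@8, authorship .........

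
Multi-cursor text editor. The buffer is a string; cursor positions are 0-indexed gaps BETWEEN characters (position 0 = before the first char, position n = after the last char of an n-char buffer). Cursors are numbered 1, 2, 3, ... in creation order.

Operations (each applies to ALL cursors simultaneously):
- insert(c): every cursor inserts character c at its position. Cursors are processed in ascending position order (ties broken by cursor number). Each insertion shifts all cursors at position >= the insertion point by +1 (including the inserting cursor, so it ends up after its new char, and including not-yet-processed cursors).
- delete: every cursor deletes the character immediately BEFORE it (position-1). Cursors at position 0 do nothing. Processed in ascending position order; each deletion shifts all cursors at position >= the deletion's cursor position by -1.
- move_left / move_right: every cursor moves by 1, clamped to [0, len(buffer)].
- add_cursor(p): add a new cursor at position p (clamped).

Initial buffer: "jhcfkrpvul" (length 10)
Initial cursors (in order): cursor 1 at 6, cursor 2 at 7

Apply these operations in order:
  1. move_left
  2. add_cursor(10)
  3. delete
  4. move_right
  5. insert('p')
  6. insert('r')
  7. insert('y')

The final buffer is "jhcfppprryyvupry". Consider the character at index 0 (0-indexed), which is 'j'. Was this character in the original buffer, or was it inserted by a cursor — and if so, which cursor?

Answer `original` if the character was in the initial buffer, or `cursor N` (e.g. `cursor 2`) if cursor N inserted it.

After op 1 (move_left): buffer="jhcfkrpvul" (len 10), cursors c1@5 c2@6, authorship ..........
After op 2 (add_cursor(10)): buffer="jhcfkrpvul" (len 10), cursors c1@5 c2@6 c3@10, authorship ..........
After op 3 (delete): buffer="jhcfpvu" (len 7), cursors c1@4 c2@4 c3@7, authorship .......
After op 4 (move_right): buffer="jhcfpvu" (len 7), cursors c1@5 c2@5 c3@7, authorship .......
After op 5 (insert('p')): buffer="jhcfpppvup" (len 10), cursors c1@7 c2@7 c3@10, authorship .....12..3
After op 6 (insert('r')): buffer="jhcfppprrvupr" (len 13), cursors c1@9 c2@9 c3@13, authorship .....1212..33
After op 7 (insert('y')): buffer="jhcfppprryyvupry" (len 16), cursors c1@11 c2@11 c3@16, authorship .....121212..333
Authorship (.=original, N=cursor N): . . . . . 1 2 1 2 1 2 . . 3 3 3
Index 0: author = original

Answer: original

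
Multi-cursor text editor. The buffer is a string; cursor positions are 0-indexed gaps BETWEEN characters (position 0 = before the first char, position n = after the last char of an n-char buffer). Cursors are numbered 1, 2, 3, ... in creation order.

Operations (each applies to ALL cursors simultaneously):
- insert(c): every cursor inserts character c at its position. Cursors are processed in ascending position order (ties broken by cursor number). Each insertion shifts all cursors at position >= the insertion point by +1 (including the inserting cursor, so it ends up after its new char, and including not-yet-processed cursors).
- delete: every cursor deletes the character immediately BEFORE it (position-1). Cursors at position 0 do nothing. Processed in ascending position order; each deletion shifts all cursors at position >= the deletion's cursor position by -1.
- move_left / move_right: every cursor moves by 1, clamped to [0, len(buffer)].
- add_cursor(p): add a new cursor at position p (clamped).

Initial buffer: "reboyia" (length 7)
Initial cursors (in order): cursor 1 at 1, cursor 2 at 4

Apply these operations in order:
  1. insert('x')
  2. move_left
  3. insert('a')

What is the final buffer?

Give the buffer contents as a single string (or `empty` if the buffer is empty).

Answer: raxeboaxyia

Derivation:
After op 1 (insert('x')): buffer="rxeboxyia" (len 9), cursors c1@2 c2@6, authorship .1...2...
After op 2 (move_left): buffer="rxeboxyia" (len 9), cursors c1@1 c2@5, authorship .1...2...
After op 3 (insert('a')): buffer="raxeboaxyia" (len 11), cursors c1@2 c2@7, authorship .11...22...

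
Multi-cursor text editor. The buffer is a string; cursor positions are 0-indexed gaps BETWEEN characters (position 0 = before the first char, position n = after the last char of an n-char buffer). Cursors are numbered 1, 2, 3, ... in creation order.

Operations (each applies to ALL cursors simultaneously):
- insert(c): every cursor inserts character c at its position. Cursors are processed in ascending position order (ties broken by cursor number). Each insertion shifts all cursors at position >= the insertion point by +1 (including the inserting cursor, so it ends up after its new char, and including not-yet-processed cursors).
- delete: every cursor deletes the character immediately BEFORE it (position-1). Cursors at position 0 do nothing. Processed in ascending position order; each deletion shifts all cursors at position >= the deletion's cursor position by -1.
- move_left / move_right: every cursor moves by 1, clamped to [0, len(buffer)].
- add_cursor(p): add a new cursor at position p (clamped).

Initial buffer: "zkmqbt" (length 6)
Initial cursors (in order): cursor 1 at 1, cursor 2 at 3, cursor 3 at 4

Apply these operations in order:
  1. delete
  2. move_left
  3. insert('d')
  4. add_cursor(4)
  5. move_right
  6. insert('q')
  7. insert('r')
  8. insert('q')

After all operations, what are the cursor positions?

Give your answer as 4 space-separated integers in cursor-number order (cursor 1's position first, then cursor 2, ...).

After op 1 (delete): buffer="kbt" (len 3), cursors c1@0 c2@1 c3@1, authorship ...
After op 2 (move_left): buffer="kbt" (len 3), cursors c1@0 c2@0 c3@0, authorship ...
After op 3 (insert('d')): buffer="dddkbt" (len 6), cursors c1@3 c2@3 c3@3, authorship 123...
After op 4 (add_cursor(4)): buffer="dddkbt" (len 6), cursors c1@3 c2@3 c3@3 c4@4, authorship 123...
After op 5 (move_right): buffer="dddkbt" (len 6), cursors c1@4 c2@4 c3@4 c4@5, authorship 123...
After op 6 (insert('q')): buffer="dddkqqqbqt" (len 10), cursors c1@7 c2@7 c3@7 c4@9, authorship 123.123.4.
After op 7 (insert('r')): buffer="dddkqqqrrrbqrt" (len 14), cursors c1@10 c2@10 c3@10 c4@13, authorship 123.123123.44.
After op 8 (insert('q')): buffer="dddkqqqrrrqqqbqrqt" (len 18), cursors c1@13 c2@13 c3@13 c4@17, authorship 123.123123123.444.

Answer: 13 13 13 17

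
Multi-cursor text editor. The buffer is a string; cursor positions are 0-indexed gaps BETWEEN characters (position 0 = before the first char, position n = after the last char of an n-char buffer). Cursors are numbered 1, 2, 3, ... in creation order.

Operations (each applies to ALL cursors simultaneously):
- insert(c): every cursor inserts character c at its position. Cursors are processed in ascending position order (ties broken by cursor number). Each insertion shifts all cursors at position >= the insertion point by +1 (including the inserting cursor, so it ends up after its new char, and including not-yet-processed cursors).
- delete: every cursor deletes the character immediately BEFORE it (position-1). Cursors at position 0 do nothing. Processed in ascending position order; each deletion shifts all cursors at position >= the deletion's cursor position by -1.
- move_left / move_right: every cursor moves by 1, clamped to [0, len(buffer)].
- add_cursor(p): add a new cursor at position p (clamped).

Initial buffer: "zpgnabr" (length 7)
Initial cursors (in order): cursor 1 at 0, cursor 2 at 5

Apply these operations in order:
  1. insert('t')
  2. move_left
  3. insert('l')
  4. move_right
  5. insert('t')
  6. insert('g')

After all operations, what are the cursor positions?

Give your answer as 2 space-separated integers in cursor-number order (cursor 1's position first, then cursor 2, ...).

Answer: 4 13

Derivation:
After op 1 (insert('t')): buffer="tzpgnatbr" (len 9), cursors c1@1 c2@7, authorship 1.....2..
After op 2 (move_left): buffer="tzpgnatbr" (len 9), cursors c1@0 c2@6, authorship 1.....2..
After op 3 (insert('l')): buffer="ltzpgnaltbr" (len 11), cursors c1@1 c2@8, authorship 11.....22..
After op 4 (move_right): buffer="ltzpgnaltbr" (len 11), cursors c1@2 c2@9, authorship 11.....22..
After op 5 (insert('t')): buffer="lttzpgnalttbr" (len 13), cursors c1@3 c2@11, authorship 111.....222..
After op 6 (insert('g')): buffer="lttgzpgnalttgbr" (len 15), cursors c1@4 c2@13, authorship 1111.....2222..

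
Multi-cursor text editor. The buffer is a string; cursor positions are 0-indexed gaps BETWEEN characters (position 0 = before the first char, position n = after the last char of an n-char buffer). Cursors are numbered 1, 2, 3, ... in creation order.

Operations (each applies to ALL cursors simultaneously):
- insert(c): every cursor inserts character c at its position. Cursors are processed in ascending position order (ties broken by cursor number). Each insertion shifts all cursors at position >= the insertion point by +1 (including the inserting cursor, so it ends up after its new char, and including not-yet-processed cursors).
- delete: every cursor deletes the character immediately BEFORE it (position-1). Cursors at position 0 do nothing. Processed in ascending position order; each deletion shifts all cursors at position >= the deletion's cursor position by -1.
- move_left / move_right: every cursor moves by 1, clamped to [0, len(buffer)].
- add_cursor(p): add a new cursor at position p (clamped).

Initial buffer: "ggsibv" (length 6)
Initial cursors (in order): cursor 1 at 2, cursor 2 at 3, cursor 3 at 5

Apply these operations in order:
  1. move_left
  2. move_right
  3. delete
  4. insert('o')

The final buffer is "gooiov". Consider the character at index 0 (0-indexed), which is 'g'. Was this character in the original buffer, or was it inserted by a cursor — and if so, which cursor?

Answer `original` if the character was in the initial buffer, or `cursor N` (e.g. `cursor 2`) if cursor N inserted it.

After op 1 (move_left): buffer="ggsibv" (len 6), cursors c1@1 c2@2 c3@4, authorship ......
After op 2 (move_right): buffer="ggsibv" (len 6), cursors c1@2 c2@3 c3@5, authorship ......
After op 3 (delete): buffer="giv" (len 3), cursors c1@1 c2@1 c3@2, authorship ...
After op 4 (insert('o')): buffer="gooiov" (len 6), cursors c1@3 c2@3 c3@5, authorship .12.3.
Authorship (.=original, N=cursor N): . 1 2 . 3 .
Index 0: author = original

Answer: original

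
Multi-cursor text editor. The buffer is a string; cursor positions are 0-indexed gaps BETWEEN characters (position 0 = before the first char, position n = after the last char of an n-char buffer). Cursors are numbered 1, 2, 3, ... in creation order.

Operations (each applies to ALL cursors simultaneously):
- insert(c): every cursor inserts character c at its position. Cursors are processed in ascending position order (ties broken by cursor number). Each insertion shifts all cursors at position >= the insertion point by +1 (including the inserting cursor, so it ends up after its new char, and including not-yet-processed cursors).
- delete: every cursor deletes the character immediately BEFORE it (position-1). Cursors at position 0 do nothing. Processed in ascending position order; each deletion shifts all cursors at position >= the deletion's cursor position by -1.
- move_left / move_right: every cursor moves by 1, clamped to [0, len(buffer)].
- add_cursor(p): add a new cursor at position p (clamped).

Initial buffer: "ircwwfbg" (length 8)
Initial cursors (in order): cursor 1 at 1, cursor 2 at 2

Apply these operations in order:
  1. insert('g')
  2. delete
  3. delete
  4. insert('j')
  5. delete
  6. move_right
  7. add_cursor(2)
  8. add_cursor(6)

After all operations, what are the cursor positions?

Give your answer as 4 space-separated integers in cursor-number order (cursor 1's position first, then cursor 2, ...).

Answer: 1 1 2 6

Derivation:
After op 1 (insert('g')): buffer="igrgcwwfbg" (len 10), cursors c1@2 c2@4, authorship .1.2......
After op 2 (delete): buffer="ircwwfbg" (len 8), cursors c1@1 c2@2, authorship ........
After op 3 (delete): buffer="cwwfbg" (len 6), cursors c1@0 c2@0, authorship ......
After op 4 (insert('j')): buffer="jjcwwfbg" (len 8), cursors c1@2 c2@2, authorship 12......
After op 5 (delete): buffer="cwwfbg" (len 6), cursors c1@0 c2@0, authorship ......
After op 6 (move_right): buffer="cwwfbg" (len 6), cursors c1@1 c2@1, authorship ......
After op 7 (add_cursor(2)): buffer="cwwfbg" (len 6), cursors c1@1 c2@1 c3@2, authorship ......
After op 8 (add_cursor(6)): buffer="cwwfbg" (len 6), cursors c1@1 c2@1 c3@2 c4@6, authorship ......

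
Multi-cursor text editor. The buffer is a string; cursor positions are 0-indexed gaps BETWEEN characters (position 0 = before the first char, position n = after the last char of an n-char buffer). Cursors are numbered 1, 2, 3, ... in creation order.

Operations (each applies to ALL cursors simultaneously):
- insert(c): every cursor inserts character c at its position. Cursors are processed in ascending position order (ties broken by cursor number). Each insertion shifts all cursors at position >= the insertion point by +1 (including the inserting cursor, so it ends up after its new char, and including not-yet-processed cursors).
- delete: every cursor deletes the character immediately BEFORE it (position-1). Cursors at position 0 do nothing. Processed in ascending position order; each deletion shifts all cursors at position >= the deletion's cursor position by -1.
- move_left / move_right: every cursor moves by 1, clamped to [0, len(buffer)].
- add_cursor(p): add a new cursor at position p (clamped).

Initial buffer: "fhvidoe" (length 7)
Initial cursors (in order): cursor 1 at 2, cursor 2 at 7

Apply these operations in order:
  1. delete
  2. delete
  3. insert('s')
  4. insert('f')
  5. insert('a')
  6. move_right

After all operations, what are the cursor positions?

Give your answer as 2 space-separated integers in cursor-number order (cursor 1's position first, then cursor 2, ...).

Answer: 4 9

Derivation:
After op 1 (delete): buffer="fvido" (len 5), cursors c1@1 c2@5, authorship .....
After op 2 (delete): buffer="vid" (len 3), cursors c1@0 c2@3, authorship ...
After op 3 (insert('s')): buffer="svids" (len 5), cursors c1@1 c2@5, authorship 1...2
After op 4 (insert('f')): buffer="sfvidsf" (len 7), cursors c1@2 c2@7, authorship 11...22
After op 5 (insert('a')): buffer="sfavidsfa" (len 9), cursors c1@3 c2@9, authorship 111...222
After op 6 (move_right): buffer="sfavidsfa" (len 9), cursors c1@4 c2@9, authorship 111...222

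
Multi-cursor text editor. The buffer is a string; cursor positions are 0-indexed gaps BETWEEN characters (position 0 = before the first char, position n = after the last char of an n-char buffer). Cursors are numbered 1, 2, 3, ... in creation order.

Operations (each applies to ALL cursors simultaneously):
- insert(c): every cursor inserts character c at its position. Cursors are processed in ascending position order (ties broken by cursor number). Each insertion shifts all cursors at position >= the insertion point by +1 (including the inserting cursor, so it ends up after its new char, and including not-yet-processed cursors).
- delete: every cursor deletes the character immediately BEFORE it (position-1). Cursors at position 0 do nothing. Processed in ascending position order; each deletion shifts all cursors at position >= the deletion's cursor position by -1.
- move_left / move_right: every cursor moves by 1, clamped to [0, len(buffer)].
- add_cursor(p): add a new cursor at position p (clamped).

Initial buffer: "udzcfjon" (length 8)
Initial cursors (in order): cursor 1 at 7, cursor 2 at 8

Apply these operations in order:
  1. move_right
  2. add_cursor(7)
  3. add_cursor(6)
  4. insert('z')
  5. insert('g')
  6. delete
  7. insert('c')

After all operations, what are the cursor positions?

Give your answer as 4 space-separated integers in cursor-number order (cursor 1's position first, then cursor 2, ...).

Answer: 16 16 11 8

Derivation:
After op 1 (move_right): buffer="udzcfjon" (len 8), cursors c1@8 c2@8, authorship ........
After op 2 (add_cursor(7)): buffer="udzcfjon" (len 8), cursors c3@7 c1@8 c2@8, authorship ........
After op 3 (add_cursor(6)): buffer="udzcfjon" (len 8), cursors c4@6 c3@7 c1@8 c2@8, authorship ........
After op 4 (insert('z')): buffer="udzcfjzoznzz" (len 12), cursors c4@7 c3@9 c1@12 c2@12, authorship ......4.3.12
After op 5 (insert('g')): buffer="udzcfjzgozgnzzgg" (len 16), cursors c4@8 c3@11 c1@16 c2@16, authorship ......44.33.1212
After op 6 (delete): buffer="udzcfjzoznzz" (len 12), cursors c4@7 c3@9 c1@12 c2@12, authorship ......4.3.12
After op 7 (insert('c')): buffer="udzcfjzcozcnzzcc" (len 16), cursors c4@8 c3@11 c1@16 c2@16, authorship ......44.33.1212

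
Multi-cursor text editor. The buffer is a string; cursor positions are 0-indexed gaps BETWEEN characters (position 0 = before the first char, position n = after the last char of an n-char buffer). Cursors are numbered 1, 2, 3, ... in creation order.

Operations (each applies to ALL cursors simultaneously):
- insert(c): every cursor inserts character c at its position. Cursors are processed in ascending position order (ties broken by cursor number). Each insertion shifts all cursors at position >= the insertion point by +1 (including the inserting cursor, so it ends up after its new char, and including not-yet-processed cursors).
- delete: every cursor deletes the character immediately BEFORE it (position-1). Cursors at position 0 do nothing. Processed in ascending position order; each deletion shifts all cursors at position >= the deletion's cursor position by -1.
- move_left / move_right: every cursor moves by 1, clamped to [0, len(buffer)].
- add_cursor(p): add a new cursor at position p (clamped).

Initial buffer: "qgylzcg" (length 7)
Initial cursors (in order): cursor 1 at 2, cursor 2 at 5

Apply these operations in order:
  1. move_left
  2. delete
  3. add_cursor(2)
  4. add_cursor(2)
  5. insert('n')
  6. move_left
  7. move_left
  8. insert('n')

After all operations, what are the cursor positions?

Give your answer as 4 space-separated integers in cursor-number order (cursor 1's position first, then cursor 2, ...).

After op 1 (move_left): buffer="qgylzcg" (len 7), cursors c1@1 c2@4, authorship .......
After op 2 (delete): buffer="gyzcg" (len 5), cursors c1@0 c2@2, authorship .....
After op 3 (add_cursor(2)): buffer="gyzcg" (len 5), cursors c1@0 c2@2 c3@2, authorship .....
After op 4 (add_cursor(2)): buffer="gyzcg" (len 5), cursors c1@0 c2@2 c3@2 c4@2, authorship .....
After op 5 (insert('n')): buffer="ngynnnzcg" (len 9), cursors c1@1 c2@6 c3@6 c4@6, authorship 1..234...
After op 6 (move_left): buffer="ngynnnzcg" (len 9), cursors c1@0 c2@5 c3@5 c4@5, authorship 1..234...
After op 7 (move_left): buffer="ngynnnzcg" (len 9), cursors c1@0 c2@4 c3@4 c4@4, authorship 1..234...
After op 8 (insert('n')): buffer="nngynnnnnnzcg" (len 13), cursors c1@1 c2@8 c3@8 c4@8, authorship 11..223434...

Answer: 1 8 8 8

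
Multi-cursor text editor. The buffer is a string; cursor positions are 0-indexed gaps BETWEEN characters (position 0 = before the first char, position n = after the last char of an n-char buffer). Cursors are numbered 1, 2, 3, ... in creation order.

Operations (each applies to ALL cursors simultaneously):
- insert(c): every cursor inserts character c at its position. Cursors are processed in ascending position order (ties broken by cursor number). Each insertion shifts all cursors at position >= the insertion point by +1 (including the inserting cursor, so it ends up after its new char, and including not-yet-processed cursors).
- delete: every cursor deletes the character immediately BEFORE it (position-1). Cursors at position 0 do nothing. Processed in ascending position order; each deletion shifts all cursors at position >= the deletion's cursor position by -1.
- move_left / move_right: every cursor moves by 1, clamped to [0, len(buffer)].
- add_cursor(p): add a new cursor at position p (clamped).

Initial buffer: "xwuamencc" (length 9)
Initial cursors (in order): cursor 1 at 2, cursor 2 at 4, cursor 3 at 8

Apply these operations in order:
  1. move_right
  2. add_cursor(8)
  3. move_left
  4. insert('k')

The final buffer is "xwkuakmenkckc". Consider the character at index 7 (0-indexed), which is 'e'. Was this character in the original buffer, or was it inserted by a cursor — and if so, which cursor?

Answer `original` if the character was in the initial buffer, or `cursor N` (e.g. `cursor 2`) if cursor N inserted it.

Answer: original

Derivation:
After op 1 (move_right): buffer="xwuamencc" (len 9), cursors c1@3 c2@5 c3@9, authorship .........
After op 2 (add_cursor(8)): buffer="xwuamencc" (len 9), cursors c1@3 c2@5 c4@8 c3@9, authorship .........
After op 3 (move_left): buffer="xwuamencc" (len 9), cursors c1@2 c2@4 c4@7 c3@8, authorship .........
After op 4 (insert('k')): buffer="xwkuakmenkckc" (len 13), cursors c1@3 c2@6 c4@10 c3@12, authorship ..1..2...4.3.
Authorship (.=original, N=cursor N): . . 1 . . 2 . . . 4 . 3 .
Index 7: author = original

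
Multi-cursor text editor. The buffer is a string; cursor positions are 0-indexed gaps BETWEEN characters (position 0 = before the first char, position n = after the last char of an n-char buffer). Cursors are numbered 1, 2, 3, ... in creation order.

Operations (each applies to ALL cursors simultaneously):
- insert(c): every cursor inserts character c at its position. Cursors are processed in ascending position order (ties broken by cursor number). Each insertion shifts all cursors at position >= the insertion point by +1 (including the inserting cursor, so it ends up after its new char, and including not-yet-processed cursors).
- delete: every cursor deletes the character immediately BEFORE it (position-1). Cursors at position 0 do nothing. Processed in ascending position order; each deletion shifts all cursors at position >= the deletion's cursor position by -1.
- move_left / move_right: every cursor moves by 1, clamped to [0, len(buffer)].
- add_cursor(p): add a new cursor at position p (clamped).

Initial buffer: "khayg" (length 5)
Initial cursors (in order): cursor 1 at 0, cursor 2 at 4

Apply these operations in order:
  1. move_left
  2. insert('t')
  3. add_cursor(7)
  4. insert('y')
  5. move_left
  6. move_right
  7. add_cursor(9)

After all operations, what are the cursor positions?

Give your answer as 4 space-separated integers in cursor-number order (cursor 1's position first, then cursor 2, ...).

Answer: 2 7 10 9

Derivation:
After op 1 (move_left): buffer="khayg" (len 5), cursors c1@0 c2@3, authorship .....
After op 2 (insert('t')): buffer="tkhatyg" (len 7), cursors c1@1 c2@5, authorship 1...2..
After op 3 (add_cursor(7)): buffer="tkhatyg" (len 7), cursors c1@1 c2@5 c3@7, authorship 1...2..
After op 4 (insert('y')): buffer="tykhatyygy" (len 10), cursors c1@2 c2@7 c3@10, authorship 11...22..3
After op 5 (move_left): buffer="tykhatyygy" (len 10), cursors c1@1 c2@6 c3@9, authorship 11...22..3
After op 6 (move_right): buffer="tykhatyygy" (len 10), cursors c1@2 c2@7 c3@10, authorship 11...22..3
After op 7 (add_cursor(9)): buffer="tykhatyygy" (len 10), cursors c1@2 c2@7 c4@9 c3@10, authorship 11...22..3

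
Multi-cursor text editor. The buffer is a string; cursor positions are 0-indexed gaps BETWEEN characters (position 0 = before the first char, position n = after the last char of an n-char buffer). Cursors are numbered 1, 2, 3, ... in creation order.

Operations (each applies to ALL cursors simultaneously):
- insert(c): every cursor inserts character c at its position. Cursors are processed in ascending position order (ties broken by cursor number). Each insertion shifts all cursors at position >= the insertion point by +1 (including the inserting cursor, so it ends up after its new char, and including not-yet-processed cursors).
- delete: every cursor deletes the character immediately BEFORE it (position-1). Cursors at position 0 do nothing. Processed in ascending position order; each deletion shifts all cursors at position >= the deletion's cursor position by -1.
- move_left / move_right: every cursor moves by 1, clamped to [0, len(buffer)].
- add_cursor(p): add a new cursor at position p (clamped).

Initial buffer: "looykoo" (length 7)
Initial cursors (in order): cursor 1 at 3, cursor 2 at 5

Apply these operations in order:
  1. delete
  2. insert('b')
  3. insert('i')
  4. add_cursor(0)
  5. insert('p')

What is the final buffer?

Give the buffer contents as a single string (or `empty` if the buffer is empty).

Answer: plobipybipoo

Derivation:
After op 1 (delete): buffer="loyoo" (len 5), cursors c1@2 c2@3, authorship .....
After op 2 (insert('b')): buffer="lobyboo" (len 7), cursors c1@3 c2@5, authorship ..1.2..
After op 3 (insert('i')): buffer="lobiybioo" (len 9), cursors c1@4 c2@7, authorship ..11.22..
After op 4 (add_cursor(0)): buffer="lobiybioo" (len 9), cursors c3@0 c1@4 c2@7, authorship ..11.22..
After op 5 (insert('p')): buffer="plobipybipoo" (len 12), cursors c3@1 c1@6 c2@10, authorship 3..111.222..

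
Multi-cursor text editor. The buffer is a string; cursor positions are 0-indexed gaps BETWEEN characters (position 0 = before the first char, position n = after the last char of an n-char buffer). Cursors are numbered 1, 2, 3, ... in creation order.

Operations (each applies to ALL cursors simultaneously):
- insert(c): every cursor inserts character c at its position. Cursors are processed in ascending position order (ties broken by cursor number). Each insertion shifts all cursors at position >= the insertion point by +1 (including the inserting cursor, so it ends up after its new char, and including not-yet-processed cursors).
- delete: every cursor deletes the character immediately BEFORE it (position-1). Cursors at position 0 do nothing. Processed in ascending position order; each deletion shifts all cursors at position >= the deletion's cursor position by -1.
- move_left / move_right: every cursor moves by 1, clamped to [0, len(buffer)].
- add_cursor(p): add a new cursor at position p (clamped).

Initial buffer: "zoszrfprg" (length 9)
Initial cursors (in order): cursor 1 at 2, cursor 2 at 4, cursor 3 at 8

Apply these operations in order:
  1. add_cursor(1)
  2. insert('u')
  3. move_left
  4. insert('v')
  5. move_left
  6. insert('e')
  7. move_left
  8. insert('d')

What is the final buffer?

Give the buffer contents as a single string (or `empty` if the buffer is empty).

After op 1 (add_cursor(1)): buffer="zoszrfprg" (len 9), cursors c4@1 c1@2 c2@4 c3@8, authorship .........
After op 2 (insert('u')): buffer="zuouszurfprug" (len 13), cursors c4@2 c1@4 c2@7 c3@12, authorship .4.1..2....3.
After op 3 (move_left): buffer="zuouszurfprug" (len 13), cursors c4@1 c1@3 c2@6 c3@11, authorship .4.1..2....3.
After op 4 (insert('v')): buffer="zvuovuszvurfprvug" (len 17), cursors c4@2 c1@5 c2@9 c3@15, authorship .44.11..22....33.
After op 5 (move_left): buffer="zvuovuszvurfprvug" (len 17), cursors c4@1 c1@4 c2@8 c3@14, authorship .44.11..22....33.
After op 6 (insert('e')): buffer="zevuoevuszevurfprevug" (len 21), cursors c4@2 c1@6 c2@11 c3@18, authorship .444.111..222....333.
After op 7 (move_left): buffer="zevuoevuszevurfprevug" (len 21), cursors c4@1 c1@5 c2@10 c3@17, authorship .444.111..222....333.
After op 8 (insert('d')): buffer="zdevuodevuszdevurfprdevug" (len 25), cursors c4@2 c1@7 c2@13 c3@21, authorship .4444.1111..2222....3333.

Answer: zdevuodevuszdevurfprdevug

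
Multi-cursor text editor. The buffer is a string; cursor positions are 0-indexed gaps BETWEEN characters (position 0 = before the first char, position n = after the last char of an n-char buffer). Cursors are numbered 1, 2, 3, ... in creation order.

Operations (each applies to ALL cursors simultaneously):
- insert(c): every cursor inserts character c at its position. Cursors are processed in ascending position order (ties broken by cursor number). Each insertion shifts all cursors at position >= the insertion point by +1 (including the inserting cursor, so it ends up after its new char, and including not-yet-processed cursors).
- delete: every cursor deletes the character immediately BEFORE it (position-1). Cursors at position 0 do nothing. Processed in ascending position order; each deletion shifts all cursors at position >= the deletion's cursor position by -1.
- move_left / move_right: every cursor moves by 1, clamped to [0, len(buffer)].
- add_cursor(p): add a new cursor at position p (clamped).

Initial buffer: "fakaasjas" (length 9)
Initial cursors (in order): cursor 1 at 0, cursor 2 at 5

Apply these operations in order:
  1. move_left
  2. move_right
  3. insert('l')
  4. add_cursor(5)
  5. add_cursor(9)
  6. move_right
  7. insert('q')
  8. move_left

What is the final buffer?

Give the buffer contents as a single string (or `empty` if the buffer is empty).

After op 1 (move_left): buffer="fakaasjas" (len 9), cursors c1@0 c2@4, authorship .........
After op 2 (move_right): buffer="fakaasjas" (len 9), cursors c1@1 c2@5, authorship .........
After op 3 (insert('l')): buffer="flakaalsjas" (len 11), cursors c1@2 c2@7, authorship .1....2....
After op 4 (add_cursor(5)): buffer="flakaalsjas" (len 11), cursors c1@2 c3@5 c2@7, authorship .1....2....
After op 5 (add_cursor(9)): buffer="flakaalsjas" (len 11), cursors c1@2 c3@5 c2@7 c4@9, authorship .1....2....
After op 6 (move_right): buffer="flakaalsjas" (len 11), cursors c1@3 c3@6 c2@8 c4@10, authorship .1....2....
After op 7 (insert('q')): buffer="flaqkaaqlsqjaqs" (len 15), cursors c1@4 c3@8 c2@11 c4@14, authorship .1.1...32.2..4.
After op 8 (move_left): buffer="flaqkaaqlsqjaqs" (len 15), cursors c1@3 c3@7 c2@10 c4@13, authorship .1.1...32.2..4.

Answer: flaqkaaqlsqjaqs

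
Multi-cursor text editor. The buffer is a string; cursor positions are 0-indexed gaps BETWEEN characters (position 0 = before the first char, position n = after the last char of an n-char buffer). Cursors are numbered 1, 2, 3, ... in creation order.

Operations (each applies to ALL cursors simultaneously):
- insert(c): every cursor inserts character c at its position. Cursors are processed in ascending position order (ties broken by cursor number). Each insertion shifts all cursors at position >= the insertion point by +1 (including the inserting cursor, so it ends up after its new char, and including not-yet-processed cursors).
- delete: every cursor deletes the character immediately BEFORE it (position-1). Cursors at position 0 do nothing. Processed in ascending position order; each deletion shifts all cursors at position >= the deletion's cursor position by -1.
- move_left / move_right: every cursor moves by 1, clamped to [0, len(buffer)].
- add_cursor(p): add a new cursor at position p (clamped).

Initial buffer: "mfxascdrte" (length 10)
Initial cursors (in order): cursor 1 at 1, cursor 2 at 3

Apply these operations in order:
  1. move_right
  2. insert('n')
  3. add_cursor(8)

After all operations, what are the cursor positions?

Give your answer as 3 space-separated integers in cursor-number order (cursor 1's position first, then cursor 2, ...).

After op 1 (move_right): buffer="mfxascdrte" (len 10), cursors c1@2 c2@4, authorship ..........
After op 2 (insert('n')): buffer="mfnxanscdrte" (len 12), cursors c1@3 c2@6, authorship ..1..2......
After op 3 (add_cursor(8)): buffer="mfnxanscdrte" (len 12), cursors c1@3 c2@6 c3@8, authorship ..1..2......

Answer: 3 6 8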